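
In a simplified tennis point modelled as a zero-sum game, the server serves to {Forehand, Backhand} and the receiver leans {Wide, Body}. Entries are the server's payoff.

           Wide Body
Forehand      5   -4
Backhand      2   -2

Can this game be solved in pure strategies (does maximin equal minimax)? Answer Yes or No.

Row minima: Forehand → -4, Backhand → -2; maximin = -2.
Column maxima: Wide → 5, Body → -2; minimax = -2.
maximin = minimax = -2, so a saddle point exists.

Yes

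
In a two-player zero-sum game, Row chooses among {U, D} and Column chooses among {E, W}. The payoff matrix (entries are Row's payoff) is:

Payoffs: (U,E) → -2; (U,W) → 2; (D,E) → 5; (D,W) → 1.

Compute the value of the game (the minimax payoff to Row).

Row minima: U → -2, D → 1; maximin = 1.
Column maxima: E → 5, W → 2; minimax = 2.
1 ≠ 2, so there is no saddle point; optimal play is mixed.
Let Row play U with probability p. Expected payoff against E: (-2)p + 5(1−p) = −7p + 5; against W: 2p + 1(1−p) = p + 1.
Setting these equal: −7p + 5 = p + 1 ⇒ −8p = -4 ⇒ p = 1/2, and the value is (-7)·(1/2) + 5 = 3/2.
For Column: with q = P(E), equating U's and D's payoffs gives −4q + 2 = 4q + 1 ⇒ q = 1/8.

3/2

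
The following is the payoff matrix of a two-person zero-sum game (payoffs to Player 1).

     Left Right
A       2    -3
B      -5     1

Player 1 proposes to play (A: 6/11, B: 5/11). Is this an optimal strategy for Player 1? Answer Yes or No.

Against Left this mix gives (6/11)·2 + (5/11)·(-5) = -13/11.
Against Right this mix gives (6/11)·(-3) + (5/11)·1 = -13/11.
All of Player 2's active replies (Left, Right) yield -13/11, and no column does worse for Player 1. The mix makes Player 2 indifferent and guarantees -13/11, so it is optimal.

Yes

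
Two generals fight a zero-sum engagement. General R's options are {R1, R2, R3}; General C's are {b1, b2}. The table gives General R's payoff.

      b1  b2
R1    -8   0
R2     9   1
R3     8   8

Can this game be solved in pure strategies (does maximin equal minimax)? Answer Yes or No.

Yes

Row minima: R1 → -8, R2 → 1, R3 → 8; maximin = 8.
Column maxima: b1 → 9, b2 → 8; minimax = 8.
maximin = minimax = 8, so a saddle point exists.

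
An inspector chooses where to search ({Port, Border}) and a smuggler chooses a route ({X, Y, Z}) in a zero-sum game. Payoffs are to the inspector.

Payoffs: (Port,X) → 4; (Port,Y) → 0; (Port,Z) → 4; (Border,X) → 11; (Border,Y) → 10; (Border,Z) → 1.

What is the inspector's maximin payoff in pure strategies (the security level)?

Row minima: Port → 0, Border → 1.
The best of these is 1.

1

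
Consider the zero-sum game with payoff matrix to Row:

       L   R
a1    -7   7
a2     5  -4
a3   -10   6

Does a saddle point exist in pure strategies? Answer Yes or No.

No

Row minima: a1 → -7, a2 → -4, a3 → -10; maximin = -4.
Column maxima: L → 5, R → 7; minimax = 5.
-4 ≠ 5, so no pure-strategy equilibrium exists.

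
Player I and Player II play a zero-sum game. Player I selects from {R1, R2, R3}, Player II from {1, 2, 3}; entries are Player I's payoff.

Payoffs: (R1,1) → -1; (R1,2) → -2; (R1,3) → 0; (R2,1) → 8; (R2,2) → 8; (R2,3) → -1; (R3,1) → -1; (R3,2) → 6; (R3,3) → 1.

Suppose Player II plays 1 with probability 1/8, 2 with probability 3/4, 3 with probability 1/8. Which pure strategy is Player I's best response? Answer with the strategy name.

R2

Expected payoff of R1: (1/8)·(-1) + (3/4)·(-2) + (1/8)·0 = -13/8.
Expected payoff of R2: (1/8)·8 + (3/4)·8 + (1/8)·(-1) = 55/8.
Expected payoff of R3: (1/8)·(-1) + (3/4)·6 + (1/8)·1 = 9/2.
The largest is 55/8, so Player I's best response is R2.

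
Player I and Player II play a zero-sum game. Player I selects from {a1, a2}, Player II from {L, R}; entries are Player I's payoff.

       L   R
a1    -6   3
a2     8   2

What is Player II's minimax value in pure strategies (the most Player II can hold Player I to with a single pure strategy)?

3

Column maxima: L → 8, R → 3.
The smallest of these is 3.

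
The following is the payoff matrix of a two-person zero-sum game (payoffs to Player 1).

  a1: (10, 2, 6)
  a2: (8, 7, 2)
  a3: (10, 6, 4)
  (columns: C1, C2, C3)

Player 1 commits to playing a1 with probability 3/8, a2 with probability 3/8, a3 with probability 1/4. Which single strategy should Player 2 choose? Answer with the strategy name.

C3

If Player 2 plays C1, Player 1's expected payoff is (3/8)·10 + (3/8)·8 + (1/4)·10 = 37/4.
If Player 2 plays C2, Player 1's expected payoff is (3/8)·2 + (3/8)·7 + (1/4)·6 = 39/8.
If Player 2 plays C3, Player 1's expected payoff is (3/8)·6 + (3/8)·2 + (1/4)·4 = 4.
Player 2 minimizes Player 1's payoff; the smallest is 4, so the best response is C3.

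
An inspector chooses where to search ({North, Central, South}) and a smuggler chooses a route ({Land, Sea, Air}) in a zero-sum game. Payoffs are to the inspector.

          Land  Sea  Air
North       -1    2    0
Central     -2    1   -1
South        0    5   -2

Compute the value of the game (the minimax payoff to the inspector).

-2/3

Row minima: North → -1, Central → -2, South → -2; maximin = -1.
Column maxima: Land → 0, Sea → 5, Air → 0; minimax = 0.
-1 ≠ 0, so there is no saddle point; optimal play is mixed.
Central is strictly dominated by North, so the inspector never plays it.
Sea is strictly dominated by Land (it gives the inspector strictly more in every row), so the smuggler never plays it.
On the remaining 2×2 (North, South vs Land, Air):
Let the inspector play North with probability p. Expected payoff against Land: (-1)p + 0(1−p) = −p; against Air: 0p + (-2)(1−p) = 2p − 2.
Setting these equal: −p = 2p − 2 ⇒ −3p = -2 ⇒ p = 2/3, and the value is (-1)·(2/3) = -2/3.
For the smuggler: with q = P(Land), equating North's and South's payoffs gives −q = 2q − 2 ⇒ q = 2/3.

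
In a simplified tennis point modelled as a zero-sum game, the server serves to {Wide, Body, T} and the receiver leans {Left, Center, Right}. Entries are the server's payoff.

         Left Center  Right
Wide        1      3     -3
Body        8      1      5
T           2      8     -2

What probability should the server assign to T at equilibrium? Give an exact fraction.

2/7

Row minima: Wide → -3, Body → 1, T → -2; maximin = 1.
Column maxima: Left → 8, Center → 8, Right → 5; minimax = 5.
1 ≠ 5, so there is no saddle point; optimal play is mixed.
Wide is strictly dominated by T, so the server never plays it.
Left is strictly dominated by Right (it gives the server strictly more in every row), so the receiver never plays it.
On the remaining 2×2 (Body, T vs Center, Right):
Let the server play Body with probability p. Expected payoff against Center: 1p + 8(1−p) = −7p + 8; against Right: 5p + (-2)(1−p) = 7p − 2.
Setting these equal: −7p + 8 = 7p − 2 ⇒ −14p = -10 ⇒ p = 5/7, and the value is (-7)·(5/7) + 8 = 3.
For the receiver: with q = P(Center), equating Body's and T's payoffs gives −4q + 5 = 10q − 2 ⇒ q = 1/2.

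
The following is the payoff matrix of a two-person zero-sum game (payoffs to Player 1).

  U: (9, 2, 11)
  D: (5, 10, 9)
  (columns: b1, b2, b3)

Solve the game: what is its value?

20/3

Row minima: U → 2, D → 5; maximin = 5.
Column maxima: b1 → 9, b2 → 10, b3 → 11; minimax = 9.
5 ≠ 9, so there is no saddle point; optimal play is mixed.
b3 is strictly dominated by b1 (it gives Player 1 strictly more in every row), so Player 2 never plays it.
On the remaining 2×2 (U, D vs b1, b2):
Let Player 1 play U with probability p. Expected payoff against b1: 9p + 5(1−p) = 4p + 5; against b2: 2p + 10(1−p) = −8p + 10.
Setting these equal: 4p + 5 = −8p + 10 ⇒ 12p = 5 ⇒ p = 5/12, and the value is (4)·(5/12) + 5 = 20/3.
For Player 2: with q = P(b1), equating U's and D's payoffs gives 7q + 2 = −5q + 10 ⇒ q = 2/3.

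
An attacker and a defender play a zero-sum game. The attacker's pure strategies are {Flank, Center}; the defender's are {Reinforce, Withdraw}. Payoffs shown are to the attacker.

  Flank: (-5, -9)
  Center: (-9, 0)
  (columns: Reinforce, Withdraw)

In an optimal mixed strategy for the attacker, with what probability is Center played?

Row minima: Flank → -9, Center → -9; maximin = -9.
Column maxima: Reinforce → -5, Withdraw → 0; minimax = -5.
-9 ≠ -5, so there is no saddle point; optimal play is mixed.
Let the attacker play Flank with probability p. Expected payoff against Reinforce: (-5)p + (-9)(1−p) = 4p − 9; against Withdraw: (-9)p + 0(1−p) = −9p.
Setting these equal: 4p − 9 = −9p ⇒ 13p = 9 ⇒ p = 9/13, and the value is (4)·(9/13) − 9 = -81/13.
For the defender: with q = P(Reinforce), equating Flank's and Center's payoffs gives 4q − 9 = −9q ⇒ q = 9/13.

4/13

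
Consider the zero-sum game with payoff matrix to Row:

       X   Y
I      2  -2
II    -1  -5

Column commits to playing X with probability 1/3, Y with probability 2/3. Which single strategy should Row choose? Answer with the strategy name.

Expected payoff of I: (1/3)·2 + (2/3)·(-2) = -2/3.
Expected payoff of II: (1/3)·(-1) + (2/3)·(-5) = -11/3.
The largest is -2/3, so Row's best response is I.

I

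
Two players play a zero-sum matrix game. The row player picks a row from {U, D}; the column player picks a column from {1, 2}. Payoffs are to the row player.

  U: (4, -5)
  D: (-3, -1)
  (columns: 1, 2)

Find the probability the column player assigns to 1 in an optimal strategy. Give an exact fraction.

4/11

Row minima: U → -5, D → -3; maximin = -3.
Column maxima: 1 → 4, 2 → -1; minimax = -1.
-3 ≠ -1, so there is no saddle point; optimal play is mixed.
Let the row player play U with probability p. Expected payoff against 1: 4p + (-3)(1−p) = 7p − 3; against 2: (-5)p + (-1)(1−p) = −4p − 1.
Setting these equal: 7p − 3 = −4p − 1 ⇒ 11p = 2 ⇒ p = 2/11, and the value is (7)·(2/11) − 3 = -19/11.
For the column player: with q = P(1), equating U's and D's payoffs gives 9q − 5 = −2q − 1 ⇒ q = 4/11.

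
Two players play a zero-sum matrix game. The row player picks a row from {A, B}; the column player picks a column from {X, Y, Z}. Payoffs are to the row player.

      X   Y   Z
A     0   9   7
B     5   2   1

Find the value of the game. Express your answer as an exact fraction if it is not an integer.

35/11

Row minima: A → 0, B → 1; maximin = 1.
Column maxima: X → 5, Y → 9, Z → 7; minimax = 5.
1 ≠ 5, so there is no saddle point; optimal play is mixed.
Y is strictly dominated by Z (it gives the row player strictly more in every row), so the column player never plays it.
On the remaining 2×2 (A, B vs X, Z):
Let the row player play A with probability p. Expected payoff against X: 0p + 5(1−p) = −5p + 5; against Z: 7p + 1(1−p) = 6p + 1.
Setting these equal: −5p + 5 = 6p + 1 ⇒ −11p = -4 ⇒ p = 4/11, and the value is (-5)·(4/11) + 5 = 35/11.
For the column player: with q = P(X), equating A's and B's payoffs gives −7q + 7 = 4q + 1 ⇒ q = 6/11.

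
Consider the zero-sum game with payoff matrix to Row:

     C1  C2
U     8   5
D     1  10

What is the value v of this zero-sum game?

Row minima: U → 5, D → 1; maximin = 5.
Column maxima: C1 → 8, C2 → 10; minimax = 8.
5 ≠ 8, so there is no saddle point; optimal play is mixed.
Let Row play U with probability p. Expected payoff against C1: 8p + 1(1−p) = 7p + 1; against C2: 5p + 10(1−p) = −5p + 10.
Setting these equal: 7p + 1 = −5p + 10 ⇒ 12p = 9 ⇒ p = 3/4, and the value is (7)·(3/4) + 1 = 25/4.
For Column: with q = P(C1), equating U's and D's payoffs gives 3q + 5 = −9q + 10 ⇒ q = 5/12.

25/4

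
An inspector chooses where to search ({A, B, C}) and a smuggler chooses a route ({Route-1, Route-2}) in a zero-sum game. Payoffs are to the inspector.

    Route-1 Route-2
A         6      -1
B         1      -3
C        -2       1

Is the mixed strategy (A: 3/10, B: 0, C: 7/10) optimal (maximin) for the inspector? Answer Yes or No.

Against Route-1 this mix gives (3/10)·6 + (7/10)·(-2) = 2/5.
Against Route-2 this mix gives (3/10)·(-1) + (7/10)·1 = 2/5.
All of the smuggler's active replies (Route-1, Route-2) yield 2/5, and no column does worse for the inspector. The mix makes the smuggler indifferent and guarantees 2/5, so it is optimal.

Yes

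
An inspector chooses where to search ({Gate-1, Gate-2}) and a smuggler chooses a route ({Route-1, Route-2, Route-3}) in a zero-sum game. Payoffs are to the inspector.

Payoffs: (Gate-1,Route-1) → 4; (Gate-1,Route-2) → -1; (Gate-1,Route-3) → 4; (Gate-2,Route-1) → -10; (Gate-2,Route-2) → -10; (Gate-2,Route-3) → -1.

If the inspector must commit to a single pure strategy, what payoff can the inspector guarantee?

-1

Row minima: Gate-1 → -1, Gate-2 → -10.
The best of these is -1.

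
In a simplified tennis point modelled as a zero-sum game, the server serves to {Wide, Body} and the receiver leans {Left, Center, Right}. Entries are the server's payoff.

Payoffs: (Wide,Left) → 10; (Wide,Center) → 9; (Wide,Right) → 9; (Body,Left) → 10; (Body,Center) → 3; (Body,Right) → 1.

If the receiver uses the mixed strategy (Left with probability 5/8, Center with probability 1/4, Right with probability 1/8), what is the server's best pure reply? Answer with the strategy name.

Expected payoff of Wide: (5/8)·10 + (1/4)·9 + (1/8)·9 = 77/8.
Expected payoff of Body: (5/8)·10 + (1/4)·3 + (1/8)·1 = 57/8.
The largest is 77/8, so the server's best response is Wide.

Wide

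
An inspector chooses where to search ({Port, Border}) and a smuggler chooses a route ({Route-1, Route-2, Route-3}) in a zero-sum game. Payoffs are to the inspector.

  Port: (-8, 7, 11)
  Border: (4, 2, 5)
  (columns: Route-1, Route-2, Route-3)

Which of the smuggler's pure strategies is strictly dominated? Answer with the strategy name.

Route-3

Route-1 holds the inspector's payoff strictly below Route-3 in every row: -8 < 11, 4 < 5.
So Route-3 is strictly dominated for the smuggler.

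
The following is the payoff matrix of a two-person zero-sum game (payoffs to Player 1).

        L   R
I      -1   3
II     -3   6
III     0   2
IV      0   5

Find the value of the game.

Row minima: I → -1, II → -3, III → 0, IV → 0; maximin = 0.
Column maxima: L → 0, R → 6; minimax = 0.
Since maximin = minimax = 0, there is a saddle point and the value is 0.

0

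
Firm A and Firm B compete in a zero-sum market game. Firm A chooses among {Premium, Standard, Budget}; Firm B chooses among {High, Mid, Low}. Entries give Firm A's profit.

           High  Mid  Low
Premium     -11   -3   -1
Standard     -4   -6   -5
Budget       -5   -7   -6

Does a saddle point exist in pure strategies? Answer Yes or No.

No

Row minima: Premium → -11, Standard → -6, Budget → -7; maximin = -6.
Column maxima: High → -4, Mid → -3, Low → -1; minimax = -4.
-6 ≠ -4, so no pure-strategy equilibrium exists.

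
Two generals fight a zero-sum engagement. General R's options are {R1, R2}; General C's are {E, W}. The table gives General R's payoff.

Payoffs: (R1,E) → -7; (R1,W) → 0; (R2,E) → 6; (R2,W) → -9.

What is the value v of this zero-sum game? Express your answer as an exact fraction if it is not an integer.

Row minima: R1 → -7, R2 → -9; maximin = -7.
Column maxima: E → 6, W → 0; minimax = 0.
-7 ≠ 0, so there is no saddle point; optimal play is mixed.
Let General R play R1 with probability p. Expected payoff against E: (-7)p + 6(1−p) = −13p + 6; against W: 0p + (-9)(1−p) = 9p − 9.
Setting these equal: −13p + 6 = 9p − 9 ⇒ −22p = -15 ⇒ p = 15/22, and the value is (-13)·(15/22) + 6 = -63/22.
For General C: with q = P(E), equating R1's and R2's payoffs gives −7q = 15q − 9 ⇒ q = 9/22.

-63/22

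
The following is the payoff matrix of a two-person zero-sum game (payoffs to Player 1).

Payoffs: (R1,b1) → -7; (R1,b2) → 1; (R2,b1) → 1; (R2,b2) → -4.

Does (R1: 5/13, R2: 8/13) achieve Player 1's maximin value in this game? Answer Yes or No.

Yes

Against b1 this mix gives (5/13)·(-7) + (8/13)·1 = -27/13.
Against b2 this mix gives (5/13)·1 + (8/13)·(-4) = -27/13.
All of Player 2's active replies (b1, b2) yield -27/13, and no column does worse for Player 1. The mix makes Player 2 indifferent and guarantees -27/13, so it is optimal.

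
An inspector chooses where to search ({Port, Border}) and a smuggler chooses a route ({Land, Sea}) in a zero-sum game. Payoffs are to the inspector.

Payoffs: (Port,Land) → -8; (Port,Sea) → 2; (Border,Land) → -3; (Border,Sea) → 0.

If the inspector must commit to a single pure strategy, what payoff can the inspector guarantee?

-3

Row minima: Port → -8, Border → -3.
The best of these is -3.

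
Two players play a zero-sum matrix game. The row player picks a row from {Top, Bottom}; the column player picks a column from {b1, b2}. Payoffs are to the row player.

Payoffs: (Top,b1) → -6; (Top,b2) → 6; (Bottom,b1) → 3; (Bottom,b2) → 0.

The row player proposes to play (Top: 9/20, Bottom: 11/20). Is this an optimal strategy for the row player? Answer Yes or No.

Against b1 this mix gives (9/20)·(-6) + (11/20)·3 = -21/20.
Against b2 this mix gives (9/20)·6 + (11/20)·0 = 27/10.
The column player will play b1, holding the row player to -21/20. Shifting weight toward the row that does better against b1 would raise this floor (the equalizing mix achieves 6/5 against both b1 and b2), so the proposed strategy is not optimal.

No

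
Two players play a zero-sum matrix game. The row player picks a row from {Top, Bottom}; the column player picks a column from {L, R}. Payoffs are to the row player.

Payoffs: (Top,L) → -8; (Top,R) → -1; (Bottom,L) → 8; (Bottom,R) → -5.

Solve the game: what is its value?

-12/5

Row minima: Top → -8, Bottom → -5; maximin = -5.
Column maxima: L → 8, R → -1; minimax = -1.
-5 ≠ -1, so there is no saddle point; optimal play is mixed.
Let the row player play Top with probability p. Expected payoff against L: (-8)p + 8(1−p) = −16p + 8; against R: (-1)p + (-5)(1−p) = 4p − 5.
Setting these equal: −16p + 8 = 4p − 5 ⇒ −20p = -13 ⇒ p = 13/20, and the value is (-16)·(13/20) + 8 = -12/5.
For the column player: with q = P(L), equating Top's and Bottom's payoffs gives −7q − 1 = 13q − 5 ⇒ q = 1/5.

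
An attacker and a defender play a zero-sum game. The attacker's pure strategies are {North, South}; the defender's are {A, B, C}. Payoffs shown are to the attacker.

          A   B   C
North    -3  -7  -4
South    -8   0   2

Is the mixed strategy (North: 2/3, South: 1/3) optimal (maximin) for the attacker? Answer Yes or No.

Yes

Against A this mix gives (2/3)·(-3) + (1/3)·(-8) = -14/3.
Against B this mix gives (2/3)·(-7) + (1/3)·0 = -14/3.
Against C this mix gives (2/3)·(-4) + (1/3)·2 = -2.
All of the defender's active replies (A, B) yield -14/3, and no column does worse for the attacker. The mix makes the defender indifferent and guarantees -14/3, so it is optimal.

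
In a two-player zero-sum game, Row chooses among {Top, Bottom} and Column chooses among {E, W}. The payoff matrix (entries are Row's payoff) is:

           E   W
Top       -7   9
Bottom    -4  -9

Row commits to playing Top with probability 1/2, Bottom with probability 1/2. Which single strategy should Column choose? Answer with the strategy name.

If Column plays E, Row's expected payoff is (1/2)·(-7) + (1/2)·(-4) = -11/2.
If Column plays W, Row's expected payoff is (1/2)·9 + (1/2)·(-9) = 0.
Column minimizes Row's payoff; the smallest is -11/2, so the best response is E.

E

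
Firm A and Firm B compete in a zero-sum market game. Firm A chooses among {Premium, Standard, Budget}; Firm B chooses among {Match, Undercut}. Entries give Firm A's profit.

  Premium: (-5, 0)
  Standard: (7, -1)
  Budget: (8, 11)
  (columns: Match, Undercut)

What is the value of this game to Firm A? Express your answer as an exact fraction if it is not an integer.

8

Row minima: Premium → -5, Standard → -1, Budget → 8; maximin = 8.
Column maxima: Match → 8, Undercut → 11; minimax = 8.
Since maximin = minimax = 8, there is a saddle point and the value is 8.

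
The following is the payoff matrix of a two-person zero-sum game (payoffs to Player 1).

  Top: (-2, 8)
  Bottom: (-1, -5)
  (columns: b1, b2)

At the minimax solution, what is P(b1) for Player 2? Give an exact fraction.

13/14

Row minima: Top → -2, Bottom → -5; maximin = -2.
Column maxima: b1 → -1, b2 → 8; minimax = -1.
-2 ≠ -1, so there is no saddle point; optimal play is mixed.
Let Player 1 play Top with probability p. Expected payoff against b1: (-2)p + (-1)(1−p) = −p − 1; against b2: 8p + (-5)(1−p) = 13p − 5.
Setting these equal: −p − 1 = 13p − 5 ⇒ −14p = -4 ⇒ p = 2/7, and the value is (-1)·(2/7) − 1 = -9/7.
For Player 2: with q = P(b1), equating Top's and Bottom's payoffs gives −10q + 8 = 4q − 5 ⇒ q = 13/14.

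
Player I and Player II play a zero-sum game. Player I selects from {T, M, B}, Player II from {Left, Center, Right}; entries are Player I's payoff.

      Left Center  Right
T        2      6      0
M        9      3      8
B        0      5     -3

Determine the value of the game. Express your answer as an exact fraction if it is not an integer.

Row minima: T → 0, M → 3, B → -3; maximin = 3.
Column maxima: Left → 9, Center → 6, Right → 8; minimax = 6.
3 ≠ 6, so there is no saddle point; optimal play is mixed.
B is strictly dominated by T, so Player I never plays it.
Left is strictly dominated by Right (it gives Player I strictly more in every row), so Player II never plays it.
On the remaining 2×2 (T, M vs Center, Right):
Let Player I play T with probability p. Expected payoff against Center: 6p + 3(1−p) = 3p + 3; against Right: 0p + 8(1−p) = −8p + 8.
Setting these equal: 3p + 3 = −8p + 8 ⇒ 11p = 5 ⇒ p = 5/11, and the value is (3)·(5/11) + 3 = 48/11.
For Player II: with q = P(Center), equating T's and M's payoffs gives 6q = −5q + 8 ⇒ q = 8/11.

48/11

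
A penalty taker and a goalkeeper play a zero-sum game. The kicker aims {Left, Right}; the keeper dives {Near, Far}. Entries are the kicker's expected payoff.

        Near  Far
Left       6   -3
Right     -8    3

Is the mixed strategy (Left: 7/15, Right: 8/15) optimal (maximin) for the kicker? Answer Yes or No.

Against Near this mix gives (7/15)·6 + (8/15)·(-8) = -22/15.
Against Far this mix gives (7/15)·(-3) + (8/15)·3 = 1/5.
The keeper will play Near, holding the kicker to -22/15. Shifting weight toward the row that does better against Near would raise this floor (the equalizing mix achieves -3/10 against both Near and Far), so the proposed strategy is not optimal.

No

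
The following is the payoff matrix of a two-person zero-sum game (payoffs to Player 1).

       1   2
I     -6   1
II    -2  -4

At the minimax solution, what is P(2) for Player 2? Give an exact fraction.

4/9

Row minima: I → -6, II → -4; maximin = -4.
Column maxima: 1 → -2, 2 → 1; minimax = -2.
-4 ≠ -2, so there is no saddle point; optimal play is mixed.
Let Player 1 play I with probability p. Expected payoff against 1: (-6)p + (-2)(1−p) = −4p − 2; against 2: 1p + (-4)(1−p) = 5p − 4.
Setting these equal: −4p − 2 = 5p − 4 ⇒ −9p = -2 ⇒ p = 2/9, and the value is (-4)·(2/9) − 2 = -26/9.
For Player 2: with q = P(1), equating I's and II's payoffs gives −7q + 1 = 2q − 4 ⇒ q = 5/9.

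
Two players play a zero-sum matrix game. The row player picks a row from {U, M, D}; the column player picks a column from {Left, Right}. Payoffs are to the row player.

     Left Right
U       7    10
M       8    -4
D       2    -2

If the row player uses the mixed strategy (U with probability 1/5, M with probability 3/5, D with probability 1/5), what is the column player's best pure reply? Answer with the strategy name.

If the column player plays Left, the row player's expected payoff is (1/5)·7 + (3/5)·8 + (1/5)·2 = 33/5.
If the column player plays Right, the row player's expected payoff is (1/5)·10 + (3/5)·(-4) + (1/5)·(-2) = -4/5.
The column player minimizes the row player's payoff; the smallest is -4/5, so the best response is Right.

Right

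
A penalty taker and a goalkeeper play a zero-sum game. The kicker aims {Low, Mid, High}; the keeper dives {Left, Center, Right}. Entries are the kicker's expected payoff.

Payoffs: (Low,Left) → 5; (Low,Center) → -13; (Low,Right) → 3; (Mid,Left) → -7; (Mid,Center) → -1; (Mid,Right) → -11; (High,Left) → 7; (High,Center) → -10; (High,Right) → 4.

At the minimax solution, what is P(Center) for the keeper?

Row minima: Low → -13, Mid → -11, High → -10; maximin = -10.
Column maxima: Left → 7, Center → -1, Right → 4; minimax = -1.
-10 ≠ -1, so there is no saddle point; optimal play is mixed.
Low is strictly dominated by High, so the kicker never plays it.
Left is strictly dominated by Right (it gives the kicker strictly more in every row), so the keeper never plays it.
On the remaining 2×2 (Mid, High vs Center, Right):
Let the kicker play Mid with probability p. Expected payoff against Center: (-1)p + (-10)(1−p) = 9p − 10; against Right: (-11)p + 4(1−p) = −15p + 4.
Setting these equal: 9p − 10 = −15p + 4 ⇒ 24p = 14 ⇒ p = 7/12, and the value is (9)·(7/12) − 10 = -19/4.
For the keeper: with q = P(Center), equating Mid's and High's payoffs gives 10q − 11 = −14q + 4 ⇒ q = 5/8.

5/8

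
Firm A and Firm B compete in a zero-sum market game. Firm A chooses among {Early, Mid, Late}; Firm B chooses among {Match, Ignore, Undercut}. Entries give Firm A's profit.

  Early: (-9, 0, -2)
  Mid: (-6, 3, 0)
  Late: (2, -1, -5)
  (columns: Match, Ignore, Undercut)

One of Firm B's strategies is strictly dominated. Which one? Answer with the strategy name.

Ignore

Undercut holds Firm A's payoff strictly below Ignore in every row: -2 < 0, 0 < 3, -5 < -1.
So Ignore is strictly dominated for Firm B.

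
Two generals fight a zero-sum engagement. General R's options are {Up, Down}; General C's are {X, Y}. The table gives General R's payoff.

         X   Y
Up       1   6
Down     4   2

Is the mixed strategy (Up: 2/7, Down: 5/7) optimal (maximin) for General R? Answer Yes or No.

Against X this mix gives (2/7)·1 + (5/7)·4 = 22/7.
Against Y this mix gives (2/7)·6 + (5/7)·2 = 22/7.
All of General C's active replies (X, Y) yield 22/7, and no column does worse for General R. The mix makes General C indifferent and guarantees 22/7, so it is optimal.

Yes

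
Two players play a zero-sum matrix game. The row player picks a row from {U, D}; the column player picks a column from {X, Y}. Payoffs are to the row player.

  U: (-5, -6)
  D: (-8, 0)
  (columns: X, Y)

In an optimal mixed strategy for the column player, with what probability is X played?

2/3

Row minima: U → -6, D → -8; maximin = -6.
Column maxima: X → -5, Y → 0; minimax = -5.
-6 ≠ -5, so there is no saddle point; optimal play is mixed.
Let the row player play U with probability p. Expected payoff against X: (-5)p + (-8)(1−p) = 3p − 8; against Y: (-6)p + 0(1−p) = −6p.
Setting these equal: 3p − 8 = −6p ⇒ 9p = 8 ⇒ p = 8/9, and the value is (3)·(8/9) − 8 = -16/3.
For the column player: with q = P(X), equating U's and D's payoffs gives q − 6 = −8q ⇒ q = 2/3.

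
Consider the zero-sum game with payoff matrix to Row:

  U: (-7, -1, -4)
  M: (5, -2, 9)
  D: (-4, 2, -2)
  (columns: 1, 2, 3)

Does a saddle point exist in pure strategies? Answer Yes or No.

Row minima: U → -7, M → -2, D → -4; maximin = -2.
Column maxima: 1 → 5, 2 → 2, 3 → 9; minimax = 2.
-2 ≠ 2, so no pure-strategy equilibrium exists.

No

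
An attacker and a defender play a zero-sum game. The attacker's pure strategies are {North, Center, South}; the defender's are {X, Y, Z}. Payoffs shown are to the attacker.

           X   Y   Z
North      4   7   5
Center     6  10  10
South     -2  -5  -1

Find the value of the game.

6

Row minima: North → 4, Center → 6, South → -5; maximin = 6.
Column maxima: X → 6, Y → 10, Z → 10; minimax = 6.
Since maximin = minimax = 6, there is a saddle point and the value is 6.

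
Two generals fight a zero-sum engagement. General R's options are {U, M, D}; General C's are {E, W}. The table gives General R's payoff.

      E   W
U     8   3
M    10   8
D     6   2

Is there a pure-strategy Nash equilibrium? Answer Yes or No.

Row minima: U → 3, M → 8, D → 2; maximin = 8.
Column maxima: E → 10, W → 8; minimax = 8.
maximin = minimax = 8, so a saddle point exists.

Yes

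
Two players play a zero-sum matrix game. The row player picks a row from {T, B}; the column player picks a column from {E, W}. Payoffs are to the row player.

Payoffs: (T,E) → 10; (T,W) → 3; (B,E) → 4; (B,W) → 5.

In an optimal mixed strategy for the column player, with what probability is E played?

1/4

Row minima: T → 3, B → 4; maximin = 4.
Column maxima: E → 10, W → 5; minimax = 5.
4 ≠ 5, so there is no saddle point; optimal play is mixed.
Let the row player play T with probability p. Expected payoff against E: 10p + 4(1−p) = 6p + 4; against W: 3p + 5(1−p) = −2p + 5.
Setting these equal: 6p + 4 = −2p + 5 ⇒ 8p = 1 ⇒ p = 1/8, and the value is (6)·(1/8) + 4 = 19/4.
For the column player: with q = P(E), equating T's and B's payoffs gives 7q + 3 = −q + 5 ⇒ q = 1/4.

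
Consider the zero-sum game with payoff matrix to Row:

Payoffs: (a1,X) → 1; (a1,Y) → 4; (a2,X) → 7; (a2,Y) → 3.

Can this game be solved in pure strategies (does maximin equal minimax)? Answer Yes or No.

No

Row minima: a1 → 1, a2 → 3; maximin = 3.
Column maxima: X → 7, Y → 4; minimax = 4.
3 ≠ 4, so no pure-strategy equilibrium exists.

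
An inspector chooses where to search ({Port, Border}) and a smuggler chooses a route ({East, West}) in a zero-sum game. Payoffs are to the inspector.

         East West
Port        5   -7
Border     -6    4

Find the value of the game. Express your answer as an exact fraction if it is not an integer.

-1

Row minima: Port → -7, Border → -6; maximin = -6.
Column maxima: East → 5, West → 4; minimax = 4.
-6 ≠ 4, so there is no saddle point; optimal play is mixed.
Let the inspector play Port with probability p. Expected payoff against East: 5p + (-6)(1−p) = 11p − 6; against West: (-7)p + 4(1−p) = −11p + 4.
Setting these equal: 11p − 6 = −11p + 4 ⇒ 22p = 10 ⇒ p = 5/11, and the value is (11)·(5/11) − 6 = -1.
For the smuggler: with q = P(East), equating Port's and Border's payoffs gives 12q − 7 = −10q + 4 ⇒ q = 1/2.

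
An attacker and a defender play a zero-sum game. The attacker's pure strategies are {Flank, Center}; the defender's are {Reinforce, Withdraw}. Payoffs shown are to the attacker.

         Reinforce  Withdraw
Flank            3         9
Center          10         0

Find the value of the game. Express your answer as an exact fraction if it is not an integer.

Row minima: Flank → 3, Center → 0; maximin = 3.
Column maxima: Reinforce → 10, Withdraw → 9; minimax = 9.
3 ≠ 9, so there is no saddle point; optimal play is mixed.
Let the attacker play Flank with probability p. Expected payoff against Reinforce: 3p + 10(1−p) = −7p + 10; against Withdraw: 9p + 0(1−p) = 9p.
Setting these equal: −7p + 10 = 9p ⇒ −16p = -10 ⇒ p = 5/8, and the value is (-7)·(5/8) + 10 = 45/8.
For the defender: with q = P(Reinforce), equating Flank's and Center's payoffs gives −6q + 9 = 10q ⇒ q = 9/16.

45/8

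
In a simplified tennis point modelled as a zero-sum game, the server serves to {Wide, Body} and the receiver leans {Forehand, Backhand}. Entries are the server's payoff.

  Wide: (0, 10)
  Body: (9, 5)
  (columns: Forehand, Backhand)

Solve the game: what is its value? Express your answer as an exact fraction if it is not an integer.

Row minima: Wide → 0, Body → 5; maximin = 5.
Column maxima: Forehand → 9, Backhand → 10; minimax = 9.
5 ≠ 9, so there is no saddle point; optimal play is mixed.
Let the server play Wide with probability p. Expected payoff against Forehand: 0p + 9(1−p) = −9p + 9; against Backhand: 10p + 5(1−p) = 5p + 5.
Setting these equal: −9p + 9 = 5p + 5 ⇒ −14p = -4 ⇒ p = 2/7, and the value is (-9)·(2/7) + 9 = 45/7.
For the receiver: with q = P(Forehand), equating Wide's and Body's payoffs gives −10q + 10 = 4q + 5 ⇒ q = 5/14.

45/7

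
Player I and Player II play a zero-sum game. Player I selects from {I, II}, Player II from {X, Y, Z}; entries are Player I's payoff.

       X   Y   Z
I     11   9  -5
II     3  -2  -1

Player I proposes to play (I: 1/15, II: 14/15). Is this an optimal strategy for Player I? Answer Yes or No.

Yes

Against X this mix gives (1/15)·11 + (14/15)·3 = 53/15.
Against Y this mix gives (1/15)·9 + (14/15)·(-2) = -19/15.
Against Z this mix gives (1/15)·(-5) + (14/15)·(-1) = -19/15.
All of Player II's active replies (Y, Z) yield -19/15, and no column does worse for Player I. The mix makes Player II indifferent and guarantees -19/15, so it is optimal.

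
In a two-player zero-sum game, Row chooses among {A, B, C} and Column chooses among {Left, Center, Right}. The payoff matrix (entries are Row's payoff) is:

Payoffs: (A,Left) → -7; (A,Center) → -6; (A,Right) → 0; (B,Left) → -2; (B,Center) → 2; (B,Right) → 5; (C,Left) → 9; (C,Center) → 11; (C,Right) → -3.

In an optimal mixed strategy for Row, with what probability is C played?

Row minima: A → -7, B → -2, C → -3; maximin = -2.
Column maxima: Left → 9, Center → 11, Right → 5; minimax = 5.
-2 ≠ 5, so there is no saddle point; optimal play is mixed.
A is strictly dominated by B, so Row never plays it.
Center is strictly dominated by Left (it gives Row strictly more in every row), so Column never plays it.
On the remaining 2×2 (B, C vs Left, Right):
Let Row play B with probability p. Expected payoff against Left: (-2)p + 9(1−p) = −11p + 9; against Right: 5p + (-3)(1−p) = 8p − 3.
Setting these equal: −11p + 9 = 8p − 3 ⇒ −19p = -12 ⇒ p = 12/19, and the value is (-11)·(12/19) + 9 = 39/19.
For Column: with q = P(Left), equating B's and C's payoffs gives −7q + 5 = 12q − 3 ⇒ q = 8/19.

7/19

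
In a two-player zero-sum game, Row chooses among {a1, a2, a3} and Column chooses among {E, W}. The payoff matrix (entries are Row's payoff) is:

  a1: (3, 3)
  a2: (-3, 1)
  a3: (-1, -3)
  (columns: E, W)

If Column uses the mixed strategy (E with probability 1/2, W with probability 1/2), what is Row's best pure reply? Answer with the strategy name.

Expected payoff of a1: (1/2)·3 + (1/2)·3 = 3.
Expected payoff of a2: (1/2)·(-3) + (1/2)·1 = -1.
Expected payoff of a3: (1/2)·(-1) + (1/2)·(-3) = -2.
The largest is 3, so Row's best response is a1.

a1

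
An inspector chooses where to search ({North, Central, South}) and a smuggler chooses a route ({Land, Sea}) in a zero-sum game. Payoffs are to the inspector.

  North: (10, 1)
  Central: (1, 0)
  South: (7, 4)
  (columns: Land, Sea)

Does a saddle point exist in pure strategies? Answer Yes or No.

Yes

Row minima: North → 1, Central → 0, South → 4; maximin = 4.
Column maxima: Land → 10, Sea → 4; minimax = 4.
maximin = minimax = 4, so a saddle point exists.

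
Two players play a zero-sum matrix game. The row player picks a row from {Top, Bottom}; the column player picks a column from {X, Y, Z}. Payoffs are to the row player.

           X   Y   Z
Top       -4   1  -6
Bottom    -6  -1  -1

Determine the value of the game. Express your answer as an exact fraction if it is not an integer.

-32/7

Row minima: Top → -6, Bottom → -6; maximin = -6.
Column maxima: X → -4, Y → 1, Z → -1; minimax = -4.
-6 ≠ -4, so there is no saddle point; optimal play is mixed.
Y is strictly dominated by X (it gives the row player strictly more in every row), so the column player never plays it.
On the remaining 2×2 (Top, Bottom vs X, Z):
Let the row player play Top with probability p. Expected payoff against X: (-4)p + (-6)(1−p) = 2p − 6; against Z: (-6)p + (-1)(1−p) = −5p − 1.
Setting these equal: 2p − 6 = −5p − 1 ⇒ 7p = 5 ⇒ p = 5/7, and the value is (2)·(5/7) − 6 = -32/7.
For the column player: with q = P(X), equating Top's and Bottom's payoffs gives 2q − 6 = −5q − 1 ⇒ q = 5/7.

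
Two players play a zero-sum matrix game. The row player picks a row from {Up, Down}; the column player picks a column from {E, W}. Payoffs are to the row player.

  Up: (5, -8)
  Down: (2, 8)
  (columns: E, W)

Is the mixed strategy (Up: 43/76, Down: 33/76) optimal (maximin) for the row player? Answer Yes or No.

No

Against E this mix gives (43/76)·5 + (33/76)·2 = 281/76.
Against W this mix gives (43/76)·(-8) + (33/76)·8 = -20/19.
The column player will play W, holding the row player to -20/19. Shifting weight toward the row that does better against W would raise this floor (the equalizing mix achieves 56/19 against both W and E), so the proposed strategy is not optimal.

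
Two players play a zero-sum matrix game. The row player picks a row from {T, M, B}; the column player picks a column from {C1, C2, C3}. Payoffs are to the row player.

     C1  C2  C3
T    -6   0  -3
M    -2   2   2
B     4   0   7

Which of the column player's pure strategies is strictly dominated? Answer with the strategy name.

C3

C1 holds the row player's payoff strictly below C3 in every row: -6 < -3, -2 < 2, 4 < 7.
So C3 is strictly dominated for the column player.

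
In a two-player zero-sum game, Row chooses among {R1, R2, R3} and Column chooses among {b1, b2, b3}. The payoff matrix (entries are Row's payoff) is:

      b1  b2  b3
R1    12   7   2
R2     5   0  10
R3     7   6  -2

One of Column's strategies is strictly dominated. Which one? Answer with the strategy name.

b2 holds Row's payoff strictly below b1 in every row: 7 < 12, 0 < 5, 6 < 7.
So b1 is strictly dominated for Column.

b1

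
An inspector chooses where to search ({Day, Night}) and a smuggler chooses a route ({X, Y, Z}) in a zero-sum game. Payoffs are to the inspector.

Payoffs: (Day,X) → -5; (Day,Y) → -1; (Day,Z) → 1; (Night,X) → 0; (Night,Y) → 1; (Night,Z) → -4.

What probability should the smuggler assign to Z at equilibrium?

1/2

Row minima: Day → -5, Night → -4; maximin = -4.
Column maxima: X → 0, Y → 1, Z → 1; minimax = 0.
-4 ≠ 0, so there is no saddle point; optimal play is mixed.
Y is strictly dominated by X (it gives the inspector strictly more in every row), so the smuggler never plays it.
On the remaining 2×2 (Day, Night vs X, Z):
Let the inspector play Day with probability p. Expected payoff against X: (-5)p + 0(1−p) = −5p; against Z: 1p + (-4)(1−p) = 5p − 4.
Setting these equal: −5p = 5p − 4 ⇒ −10p = -4 ⇒ p = 2/5, and the value is (-5)·(2/5) = -2.
For the smuggler: with q = P(X), equating Day's and Night's payoffs gives −6q + 1 = 4q − 4 ⇒ q = 1/2.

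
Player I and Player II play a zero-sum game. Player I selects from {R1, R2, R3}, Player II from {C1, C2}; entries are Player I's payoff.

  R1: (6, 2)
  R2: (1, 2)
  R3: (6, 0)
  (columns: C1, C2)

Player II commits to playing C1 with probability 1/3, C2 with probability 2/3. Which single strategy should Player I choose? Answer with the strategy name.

R1

Expected payoff of R1: (1/3)·6 + (2/3)·2 = 10/3.
Expected payoff of R2: (1/3)·1 + (2/3)·2 = 5/3.
Expected payoff of R3: (1/3)·6 + (2/3)·0 = 2.
The largest is 10/3, so Player I's best response is R1.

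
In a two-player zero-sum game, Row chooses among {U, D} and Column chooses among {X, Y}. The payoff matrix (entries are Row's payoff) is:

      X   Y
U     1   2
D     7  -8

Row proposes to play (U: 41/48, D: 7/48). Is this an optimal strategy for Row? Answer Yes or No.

No

Against X this mix gives (41/48)·1 + (7/48)·7 = 15/8.
Against Y this mix gives (41/48)·2 + (7/48)·(-8) = 13/24.
Column will play Y, holding Row to 13/24. Shifting weight toward the row that does better against Y would raise this floor (the equalizing mix achieves 11/8 against both Y and X), so the proposed strategy is not optimal.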